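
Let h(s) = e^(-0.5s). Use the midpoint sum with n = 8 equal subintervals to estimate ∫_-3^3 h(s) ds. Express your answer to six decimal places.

Δs = (3 − (-3))/8 = 0.75.
Midpoints: -2.625, -1.875, -1.125, -0.375, 0.375, 1.125, 1.875, 2.625.
h(-2.625) ≈ 3.715451, h(-1.875) ≈ 2.553589, h(-1.125) ≈ 1.755055, h(-0.375) ≈ 1.206230, h(0.375) ≈ 0.829029, h(1.125) ≈ 0.569783, h(1.875) ≈ 0.391606, h(2.625) ≈ 0.269146.
Sum = Δs · [h(-2.625) + h(-1.875) + h(-1.125) + ...].
Sum ≈ 8.467417.

8.467417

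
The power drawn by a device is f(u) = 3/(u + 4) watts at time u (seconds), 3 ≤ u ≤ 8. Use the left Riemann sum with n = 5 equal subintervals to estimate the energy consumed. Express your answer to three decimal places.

1.710

Δu = (8 − 3)/5 = 1.
Left endpoints: 3, 4, 5, 6, 7.
f(3) = 3/7, f(4) = 0.375, f(5) = 1/3, f(6) = 0.3, f(7) = 3/11.
Sum = Δu · [f(3) + f(4) + f(5) + f(6) + f(7)].
Sum ≈ 1.710.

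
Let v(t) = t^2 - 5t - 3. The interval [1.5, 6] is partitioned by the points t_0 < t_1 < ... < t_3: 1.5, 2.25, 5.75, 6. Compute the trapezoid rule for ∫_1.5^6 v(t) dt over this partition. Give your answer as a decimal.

Subinterval widths: 0.75, 3.5, 0.25.
v(1.5) = -8.25, v(2.25) = -9.1875, v(5.75) = 1.3125, v(6) = 3.
On each subinterval the trapezoid contributes (Δt_i/2)·[v(t_{i-1}) + v(t_i)].
Sum = -19.78125.

-19.78125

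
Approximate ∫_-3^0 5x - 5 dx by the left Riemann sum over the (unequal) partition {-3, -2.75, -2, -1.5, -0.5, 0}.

-42.8125

Subinterval widths: 0.25, 0.75, 0.5, 1, 0.5.
Left endpoints: -3, -2.75, -2, -1.5, -0.5.
f(-3) = -20, f(-2.75) = -18.75, f(-2) = -15, f(-1.5) = -12.5, f(-0.5) = -7.5.
Sum = Σ Δx_i · f(x_i).
Sum = -42.8125.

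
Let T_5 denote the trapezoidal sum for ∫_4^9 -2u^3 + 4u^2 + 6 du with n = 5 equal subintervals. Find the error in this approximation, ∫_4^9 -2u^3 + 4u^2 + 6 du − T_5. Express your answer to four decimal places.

Exact integral: ∫_4^9 f(u) du ≈ -2235.833333.
T_5 = -2265.
Error ≈ -2235.833333 − (-2265) ≈ 29.1667.

29.1667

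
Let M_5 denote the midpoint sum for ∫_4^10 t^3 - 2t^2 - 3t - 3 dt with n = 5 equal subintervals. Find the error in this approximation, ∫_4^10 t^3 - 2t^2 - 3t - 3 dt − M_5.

13.68

Exact integral: ∫_4^10 f(t) dt = 1668.
M_5 = 1654.32.
Error = 1668 − 1654.32 = 13.68.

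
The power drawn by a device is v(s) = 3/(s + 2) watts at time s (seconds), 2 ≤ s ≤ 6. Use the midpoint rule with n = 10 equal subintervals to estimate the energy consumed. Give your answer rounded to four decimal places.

2.0785

Δs = (6 − 2)/10 = 0.4.
Midpoints: 2.2, 2.6, 3, 3.4, 3.8, 4.2, 4.6, 5, 5.4, 5.8.
v(2.2) = 5/7, v(2.6) = 15/23, v(3) = 0.6, v(3.4) = 5/9, v(3.8) = 15/29, v(4.2) = 15/31, v(4.6) = 5/11, v(5) = 3/7, v(5.4) = 15/37, v(5.8) = 5/13.
Sum = Δs · [v(2.2) + v(2.6) + v(3) + ...].
Sum ≈ 2.0785.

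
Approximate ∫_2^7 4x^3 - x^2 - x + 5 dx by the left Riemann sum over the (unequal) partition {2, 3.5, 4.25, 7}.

963.875

Subinterval widths: 1.5, 0.75, 2.75.
Left endpoints: 2, 3.5, 4.25.
f(2) = 31, f(3.5) = 160.75, f(4.25) = 289.75.
Sum = Σ Δx_i · f(x_i).
Sum = 963.875.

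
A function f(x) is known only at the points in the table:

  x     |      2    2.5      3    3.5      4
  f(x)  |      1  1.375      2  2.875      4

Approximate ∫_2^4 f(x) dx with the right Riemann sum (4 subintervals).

Δx = 0.5.
Sum = 0.5·[1.375 + 2 + 2.875 + 4] = 5.125.

5.125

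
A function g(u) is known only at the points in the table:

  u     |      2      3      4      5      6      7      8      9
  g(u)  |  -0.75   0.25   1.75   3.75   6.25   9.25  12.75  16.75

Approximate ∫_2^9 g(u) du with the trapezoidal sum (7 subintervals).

Δu = 1.
T_7 = (1/2)·[(-0.75) + 2·0.25 + 2·1.75 + 2·3.75 + 2·6.25 + 2·9.25 + 2·12.75 + 16.75] = 42.

42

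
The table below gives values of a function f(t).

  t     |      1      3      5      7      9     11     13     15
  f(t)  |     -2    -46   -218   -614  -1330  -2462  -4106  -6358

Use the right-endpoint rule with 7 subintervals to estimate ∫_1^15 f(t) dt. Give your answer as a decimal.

Δt = 2.
Sum = 2·[(-46) + (-218) + (-614) + (-1330) + (-2462) + (-4106) + (-6358)] = -30268.

-30268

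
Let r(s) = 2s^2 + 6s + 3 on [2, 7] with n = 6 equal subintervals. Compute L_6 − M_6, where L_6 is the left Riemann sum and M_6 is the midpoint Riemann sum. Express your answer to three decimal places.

L_6 ≈ 324.49074.
M_6 ≈ 372.75463.
L_6 − M_6 ≈ -48.264.

-48.264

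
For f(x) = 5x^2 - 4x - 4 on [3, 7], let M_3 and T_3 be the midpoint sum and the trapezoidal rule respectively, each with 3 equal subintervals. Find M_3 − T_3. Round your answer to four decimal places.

M_3 ≈ 427.703704.
T_3 ≈ 436.592593.
M_3 − T_3 ≈ -8.8889.

-8.8889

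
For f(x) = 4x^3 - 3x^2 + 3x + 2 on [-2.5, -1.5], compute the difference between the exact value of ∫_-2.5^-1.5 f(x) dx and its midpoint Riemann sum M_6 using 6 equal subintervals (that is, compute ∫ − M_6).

Exact integral: ∫_-2.5^-1.5 f(x) dx = -50.25.
M_6 = -50.1875.
Error = -50.25 − (-50.1875) = -0.0625.

-0.0625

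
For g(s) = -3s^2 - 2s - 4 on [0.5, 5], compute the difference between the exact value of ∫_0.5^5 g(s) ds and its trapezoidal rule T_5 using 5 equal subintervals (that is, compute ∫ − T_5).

1.8225

Exact integral: ∫_0.5^5 g(s) ds = -167.625.
T_5 = -169.4475.
Error = -167.625 − (-169.4475) = 1.8225.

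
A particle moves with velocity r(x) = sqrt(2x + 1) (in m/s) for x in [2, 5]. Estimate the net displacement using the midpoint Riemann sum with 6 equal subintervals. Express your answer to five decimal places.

Δx = (5 − 2)/6 = 0.5.
Midpoints: 2.25, 2.75, 3.25, 3.75, 4.25, 4.75.
r(2.25) ≈ 2.34521, r(2.75) ≈ 2.54951, r(3.25) ≈ 2.73861, r(3.75) ≈ 2.91548, r(4.25) ≈ 3.08221, r(4.75) ≈ 3.24037.
Sum = Δx · [r(2.25) + r(2.75) + r(3.25) + ...].
Sum ≈ 8.43569.

8.43569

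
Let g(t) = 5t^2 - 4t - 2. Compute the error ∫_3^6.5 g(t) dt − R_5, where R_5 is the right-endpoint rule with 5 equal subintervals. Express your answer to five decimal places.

Exact integral: ∫_3^6.5 g(t) dt ≈ 339.2083333.
R_5 = 393.925.
Error ≈ 339.2083333 − 393.925 ≈ -54.71667.

-54.71667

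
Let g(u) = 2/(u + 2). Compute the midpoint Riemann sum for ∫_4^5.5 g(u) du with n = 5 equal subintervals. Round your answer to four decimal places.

0.4462

Δu = (5.5 − 4)/5 = 0.3.
Midpoints: 4.15, 4.45, 4.75, 5.05, 5.35.
g(4.15) = 40/123, g(4.45) = 40/129, g(4.75) = 8/27, g(5.05) = 40/141, g(5.35) = 40/147.
Sum = Δu · [g(4.15) + g(4.45) + g(4.75) + g(5.05) + g(5.35)].
Sum ≈ 0.4462.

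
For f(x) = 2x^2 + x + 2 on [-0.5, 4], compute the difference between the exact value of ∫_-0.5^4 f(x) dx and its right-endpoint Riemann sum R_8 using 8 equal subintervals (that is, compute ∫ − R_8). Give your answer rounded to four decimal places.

Exact integral: ∫_-0.5^4 f(x) dx = 59.625.
R_8 ≈ 70.224609.
Error ≈ 59.625 − 70.224609 ≈ -10.5996.

-10.5996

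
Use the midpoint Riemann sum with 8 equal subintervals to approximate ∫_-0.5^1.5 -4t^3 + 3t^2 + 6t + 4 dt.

12.53125

Δt = (1.5 − (-0.5))/8 = 0.25.
Midpoints: -0.375, -0.125, 0.125, 0.375, 0.625, 0.875, 1.125, 1.375.
f(-0.375) = 2.3828125, f(-0.125) = 3.3046875, f(0.125) = 4.7890625, f(0.375) = 6.4609375, f(0.625) = 7.9453125, f(0.875) = 8.8671875, f(1.125) = 8.8515625, f(1.375) = 7.5234375.
Sum = Δt · [f(-0.375) + f(-0.125) + f(0.125) + ...].
Sum = 12.53125.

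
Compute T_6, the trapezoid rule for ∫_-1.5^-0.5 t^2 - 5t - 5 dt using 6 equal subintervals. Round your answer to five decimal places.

Δt = (-0.5 − (-1.5))/6 = 1/6.
f(-1.5) = 4.75, f(-4/3) = 31/9, f(-7/6) = 79/36, f(-1) = 1, f(-5/6) = -5/36, f(-2/3) = -11/9, f(-0.5) = -2.25.
T_6 = (Δt/2)·[f(t_0) + 2f(t_1) + ... + 2f(t_{5}) + f(t_6)].
Sum ≈ 1.08796.

1.08796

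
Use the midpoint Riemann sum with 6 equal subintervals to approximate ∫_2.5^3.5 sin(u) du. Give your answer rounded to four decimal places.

0.1355

Δu = (3.5 − 2.5)/6 = 1/6.
Midpoints: 31/12, 2.75, 35/12, 37/12, 3.25, 41/12.
f(31/12) ≈ 0.5297, f(2.75) ≈ 0.3817, f(35/12) ≈ 0.2230, f(37/12) ≈ 0.0582, f(3.25) ≈ -0.1082, f(41/12) ≈ -0.2716.
Sum = Δu · [f(31/12) + f(2.75) + f(35/12) + ...].
Sum ≈ 0.1355.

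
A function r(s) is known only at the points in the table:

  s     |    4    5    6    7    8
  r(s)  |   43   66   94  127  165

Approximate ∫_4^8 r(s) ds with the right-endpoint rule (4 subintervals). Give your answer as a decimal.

452

Δs = 1.
Sum = 1·[66 + 94 + 127 + 165] = 452.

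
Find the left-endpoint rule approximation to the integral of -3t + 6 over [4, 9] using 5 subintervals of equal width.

-60

Δt = (9 − 4)/5 = 1.
Left endpoints: 4, 5, 6, 7, 8.
f(4) = -6, f(5) = -9, f(6) = -12, f(7) = -15, f(8) = -18.
Sum = Δt · [f(4) + f(5) + f(6) + f(7) + f(8)].
Sum = -60.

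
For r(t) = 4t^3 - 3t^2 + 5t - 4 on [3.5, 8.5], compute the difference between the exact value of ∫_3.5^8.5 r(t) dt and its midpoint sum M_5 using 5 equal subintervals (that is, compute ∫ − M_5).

28.75

Exact integral: ∫_3.5^8.5 r(t) dt = 4628.75.
M_5 = 4600.
Error = 4628.75 − 4600 = 28.75.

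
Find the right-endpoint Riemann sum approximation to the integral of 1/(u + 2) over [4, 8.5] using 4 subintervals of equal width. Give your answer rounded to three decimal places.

Δu = (8.5 − 4)/4 = 1.125.
Right endpoints: 5.125, 6.25, 7.375, 8.5.
f(5.125) = 8/57, f(6.25) = 4/33, f(7.375) = 8/75, f(8.5) = 2/21.
Sum = Δu · [f(5.125) + f(6.25) + f(7.375) + f(8.5)].
Sum ≈ 0.521.

0.521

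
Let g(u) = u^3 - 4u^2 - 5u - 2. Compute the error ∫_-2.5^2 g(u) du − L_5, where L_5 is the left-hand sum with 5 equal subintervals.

Exact integral: ∫_-2.5^2 g(u) du = -40.640625.
L_5 = -48.0825.
Error = -40.640625 − (-48.0825) = 7.441875.

7.441875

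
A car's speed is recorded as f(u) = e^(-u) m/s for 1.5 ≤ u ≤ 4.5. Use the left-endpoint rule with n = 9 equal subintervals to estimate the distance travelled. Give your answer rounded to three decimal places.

Δu = (4.5 − 1.5)/9 = 1/3.
Left endpoints: 1.5, 11/6, 13/6, 2.5, 17/6, 19/6, 3.5, 23/6, 25/6.
f(1.5) ≈ 0.223, f(11/6) ≈ 0.160, f(13/6) ≈ 0.115, f(2.5) ≈ 0.082, f(17/6) ≈ 0.059, f(19/6) ≈ 0.042, f(3.5) ≈ 0.030, f(23/6) ≈ 0.022, f(25/6) ≈ 0.016.
Sum = Δu · [f(1.5) + f(11/6) + f(13/6) + ...].
Sum ≈ 0.249.

0.249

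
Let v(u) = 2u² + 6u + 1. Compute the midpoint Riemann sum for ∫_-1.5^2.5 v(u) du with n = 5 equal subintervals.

Δu = (2.5 − (-1.5))/5 = 0.8.
Midpoints: -1.1, -0.3, 0.5, 1.3, 2.1.
v(-1.1) = -3.18, v(-0.3) = -0.62, v(0.5) = 4.5, v(1.3) = 12.18, v(2.1) = 22.42.
Sum = Δu · [v(-1.1) + v(-0.3) + v(0.5) + v(1.3) + v(2.1)].
Sum = 28.24.

28.24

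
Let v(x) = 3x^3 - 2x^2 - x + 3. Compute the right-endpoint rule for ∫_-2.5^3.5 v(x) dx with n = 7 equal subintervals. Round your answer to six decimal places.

128.586735

Δx = (3.5 − (-2.5))/7 = 6/7.
Right endpoints: -23/14, -11/14, 1/14, 13/14, 25/14, 37/14, 3.5.
v(-23/14) = -38573/2744, v(-11/14) = 3007/2744, v(1/14) = 8011/2744, v(13/14) = 7543/2744, v(25/14) = 32707/2744, v(37/14) = 114607/2744, v(3.5) = 103.625.
Sum = Δx · [v(-23/14) + v(-11/14) + v(1/14) + ...].
Sum ≈ 128.586735.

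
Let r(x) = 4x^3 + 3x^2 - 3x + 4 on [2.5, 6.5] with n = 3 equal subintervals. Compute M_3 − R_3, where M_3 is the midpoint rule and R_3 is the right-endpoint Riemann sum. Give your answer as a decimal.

M_3 ≈ 1933.22222222.
R_3 ≈ 2789.22222222.
M_3 − R_3 = -856.

-856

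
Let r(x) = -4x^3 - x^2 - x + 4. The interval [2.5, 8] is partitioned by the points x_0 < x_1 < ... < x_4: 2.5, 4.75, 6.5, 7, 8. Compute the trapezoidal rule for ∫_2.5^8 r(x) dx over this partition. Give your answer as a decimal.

Subinterval widths: 2.25, 1.75, 0.5, 1.
r(2.5) = -67.25, r(4.75) = -452, r(6.5) = -1143.25, r(7) = -1424, r(8) = -2116.
On each subinterval the trapezoid contributes (Δx_i/2)·[r(x_{i-1}) + r(x_i)].
Sum = -4391.8125.

-4391.8125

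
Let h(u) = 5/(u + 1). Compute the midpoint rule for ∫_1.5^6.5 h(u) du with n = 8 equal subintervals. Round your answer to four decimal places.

5.4816

Δu = (6.5 − 1.5)/8 = 0.625.
Midpoints: 1.8125, 2.4375, 3.0625, 3.6875, 4.3125, 4.9375, 5.5625, 6.1875.
h(1.8125) = 16/9, h(2.4375) = 16/11, h(3.0625) = 16/13, h(3.6875) = 16/15, h(4.3125) = 16/17, h(4.9375) = 16/19, h(5.5625) = 16/21, h(6.1875) = 16/23.
Sum = Δu · [h(1.8125) + h(2.4375) + h(3.0625) + ...].
Sum ≈ 5.4816.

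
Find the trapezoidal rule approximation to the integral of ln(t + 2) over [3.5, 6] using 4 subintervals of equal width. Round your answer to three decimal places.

4.758

Δt = (6 − 3.5)/4 = 0.625.
f(3.5) ≈ 1.705, f(4.125) ≈ 1.812, f(4.75) ≈ 1.910, f(5.375) ≈ 1.998, f(6) ≈ 2.079.
T_4 = (Δt/2)·[f(t_0) + 2f(t_1) + 2f(t_2) + 2f(t_3) + f(t_4)].
Sum ≈ 4.758.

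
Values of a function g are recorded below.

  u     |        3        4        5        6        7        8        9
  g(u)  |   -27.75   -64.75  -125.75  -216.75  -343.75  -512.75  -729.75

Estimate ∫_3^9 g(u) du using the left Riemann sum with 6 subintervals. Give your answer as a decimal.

-1291.5

Δu = 1.
Sum = 1·[(-27.75) + (-64.75) + (-125.75) + (-216.75) + (-343.75) + (-512.75)] = -1291.5.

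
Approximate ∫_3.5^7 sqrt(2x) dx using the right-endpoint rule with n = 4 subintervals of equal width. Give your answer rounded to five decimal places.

11.76006

Δx = (7 − 3.5)/4 = 0.875.
Right endpoints: 4.375, 5.25, 6.125, 7.
f(4.375) ≈ 2.95804, f(5.25) ≈ 3.24037, f(6.125) ≈ 3.50000, f(7) ≈ 3.74166.
Sum = Δx · [f(4.375) + f(5.25) + f(6.125) + f(7)].
Sum ≈ 11.76006.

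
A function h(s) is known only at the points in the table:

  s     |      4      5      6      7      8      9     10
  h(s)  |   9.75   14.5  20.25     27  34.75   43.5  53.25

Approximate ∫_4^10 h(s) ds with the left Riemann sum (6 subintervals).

Δs = 1.
Sum = 1·[9.75 + 14.5 + 20.25 + 27 + 34.75 + 43.5] = 149.75.

149.75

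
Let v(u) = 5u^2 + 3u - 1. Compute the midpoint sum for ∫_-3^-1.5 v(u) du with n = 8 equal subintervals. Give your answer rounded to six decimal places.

27.728027

Δu = (-1.5 − (-3))/8 = 0.1875.
Midpoints: -2.90625, -2.71875, -2.53125, -2.34375, -2.15625, -1.96875, -1.78125, -1.59375.
v(-2.90625) = 33293/1024, v(-2.71875) = 28469/1024, v(-2.53125) = 24005/1024, v(-2.34375) = 19901/1024, v(-2.15625) = 16157/1024, v(-1.96875) = 12773/1024, v(-1.78125) = 9749/1024, v(-1.59375) = 7085/1024.
Sum = Δu · [v(-2.90625) + v(-2.71875) + v(-2.53125) + ...].
Sum ≈ 27.728027.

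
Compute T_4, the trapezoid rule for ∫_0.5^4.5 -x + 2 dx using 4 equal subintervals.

Δx = (4.5 − 0.5)/4 = 1.
f(0.5) = 1.5, f(1.5) = 0.5, f(2.5) = -0.5, f(3.5) = -1.5, f(4.5) = -2.5.
T_4 = (Δx/2)·[f(x_0) + 2f(x_1) + 2f(x_2) + 2f(x_3) + f(x_4)].
Sum = -2.

-2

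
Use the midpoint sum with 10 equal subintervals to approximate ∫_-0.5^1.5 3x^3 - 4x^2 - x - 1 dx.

Δx = (1.5 − (-0.5))/10 = 0.2.
Midpoints: -0.4, -0.2, 0, 0.2, 0.4, 0.6, 0.8, 1, 1.2, 1.4.
f(-0.4) = -1.432, f(-0.2) = -0.984, f(0) = -1, f(0.2) = -1.336, f(0.4) = -1.848, f(0.6) = -2.392, f(0.8) = -2.824, f(1) = -3, f(1.2) = -2.776, f(1.4) = -2.008.
Sum = Δx · [f(-0.4) + f(-0.2) + f(0) + ...].
Sum = -3.92.

-3.92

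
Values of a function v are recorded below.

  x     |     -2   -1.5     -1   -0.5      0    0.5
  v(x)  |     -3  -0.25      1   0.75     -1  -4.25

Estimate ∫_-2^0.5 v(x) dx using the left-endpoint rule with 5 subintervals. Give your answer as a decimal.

Δx = 0.5.
Sum = 0.5·[(-3) + (-0.25) + 1 + 0.75 + (-1)] = -1.25.

-1.25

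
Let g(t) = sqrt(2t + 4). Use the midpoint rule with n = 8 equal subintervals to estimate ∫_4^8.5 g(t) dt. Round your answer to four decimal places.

Δt = (8.5 − 4)/8 = 0.5625.
Midpoints: 4.28125, 4.84375, 5.40625, 5.96875, 6.53125, 7.09375, 7.65625, 8.21875.
g(4.28125) ≈ 3.5444, g(4.84375) ≈ 3.6997, g(5.40625) ≈ 3.8487, g(5.96875) ≈ 3.9922, g(6.53125) ≈ 4.1307, g(7.09375) ≈ 4.2647, g(7.65625) ≈ 4.3946, g(8.21875) ≈ 4.5208.
Sum = Δt · [g(4.28125) + g(4.84375) + g(5.40625) + ...].
Sum ≈ 18.2226.

18.2226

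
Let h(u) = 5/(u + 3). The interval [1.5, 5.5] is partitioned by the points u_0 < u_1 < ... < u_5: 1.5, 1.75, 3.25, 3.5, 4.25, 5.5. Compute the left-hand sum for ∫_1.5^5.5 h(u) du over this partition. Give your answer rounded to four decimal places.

Subinterval widths: 0.25, 1.5, 0.25, 0.75, 1.25.
Left endpoints: 1.5, 1.75, 3.25, 3.5, 4.25.
h(1.5) = 10/9, h(1.75) = 20/19, h(3.25) = 0.8, h(3.5) = 10/13, h(4.25) = 20/29.
Sum = Σ Δu_i · h(u_i).
Sum ≈ 3.4957.

3.4957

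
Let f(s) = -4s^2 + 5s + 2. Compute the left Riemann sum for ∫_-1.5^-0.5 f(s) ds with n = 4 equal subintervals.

-9

Δs = (-0.5 − (-1.5))/4 = 0.25.
Left endpoints: -1.5, -1.25, -1, -0.75.
f(-1.5) = -14.5, f(-1.25) = -10.5, f(-1) = -7, f(-0.75) = -4.
Sum = Δs · [f(-1.5) + f(-1.25) + f(-1) + f(-0.75)].
Sum = -9.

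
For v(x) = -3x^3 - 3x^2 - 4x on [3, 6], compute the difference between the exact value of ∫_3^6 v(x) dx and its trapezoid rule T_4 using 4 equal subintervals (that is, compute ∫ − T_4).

Exact integral: ∫_3^6 v(x) dx = -1154.25.
T_4 = -1166.484375.
Error = -1154.25 − (-1166.484375) = 12.234375.

12.234375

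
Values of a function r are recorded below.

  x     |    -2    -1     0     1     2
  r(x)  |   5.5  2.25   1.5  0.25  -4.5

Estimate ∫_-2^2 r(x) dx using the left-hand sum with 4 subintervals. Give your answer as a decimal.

Δx = 1.
Sum = 1·[5.5 + 2.25 + 1.5 + 0.25] = 9.5.

9.5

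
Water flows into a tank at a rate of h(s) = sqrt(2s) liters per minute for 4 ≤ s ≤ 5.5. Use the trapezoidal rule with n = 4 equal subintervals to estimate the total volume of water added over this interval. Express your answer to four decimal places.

Δs = (5.5 − 4)/4 = 0.375.
h(4) ≈ 2.8284, h(4.375) ≈ 2.9580, h(4.75) ≈ 3.0822, h(5.125) ≈ 3.2016, h(5.5) ≈ 3.3166.
T_4 = (Δs/2)·[h(s_0) + 2h(s_1) + 2h(s_2) + 2h(s_3) + h(s_4)].
Sum ≈ 4.6179.

4.6179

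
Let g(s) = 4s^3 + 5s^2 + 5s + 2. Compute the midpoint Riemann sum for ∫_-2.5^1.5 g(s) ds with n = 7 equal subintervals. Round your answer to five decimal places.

Δs = (1.5 − (-2.5))/7 = 4/7.
Midpoints: -31/14, -23/14, -15/14, -0.5, 1/14, 9/14, 17/14.
g(-31/14) = -38393/1372, g(-23/14) = -14345/1372, g(-15/14) = -3481/1372, g(-0.5) = 0.25, g(1/14) = 3271/1372, g(9/14) = 11447/1372, g(17/14) = 31015/1372.
Sum = Δs · [g(-31/14) + g(-23/14) + g(-15/14) + ...].
Sum ≈ -4.22449.

-4.22449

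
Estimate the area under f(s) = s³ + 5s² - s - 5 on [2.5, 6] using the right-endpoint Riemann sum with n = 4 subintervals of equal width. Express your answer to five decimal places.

774.95605

Δs = (6 − 2.5)/4 = 0.875.
Right endpoints: 3.375, 4.25, 5.125, 6.
f(3.375) = 44555/512, f(4.25) = 157.828125, f(5.125) = 130977/512, f(6) = 385.
Sum = Δs · [f(3.375) + f(4.25) + f(5.125) + f(6)].
Sum ≈ 774.95605.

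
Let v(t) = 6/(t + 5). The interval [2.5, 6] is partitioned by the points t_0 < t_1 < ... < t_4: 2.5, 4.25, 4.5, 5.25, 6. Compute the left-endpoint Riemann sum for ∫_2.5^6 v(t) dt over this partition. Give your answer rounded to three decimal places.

2.475

Subinterval widths: 1.75, 0.25, 0.75, 0.75.
Left endpoints: 2.5, 4.25, 4.5, 5.25.
v(2.5) = 0.8, v(4.25) = 24/37, v(4.5) = 12/19, v(5.25) = 24/41.
Sum = Σ Δt_i · v(t_i).
Sum ≈ 2.475.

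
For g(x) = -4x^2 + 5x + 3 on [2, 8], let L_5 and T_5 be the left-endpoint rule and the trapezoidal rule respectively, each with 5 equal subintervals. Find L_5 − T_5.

L_5 = -383.76.
T_5 = -509.76.
L_5 − T_5 = 126.

126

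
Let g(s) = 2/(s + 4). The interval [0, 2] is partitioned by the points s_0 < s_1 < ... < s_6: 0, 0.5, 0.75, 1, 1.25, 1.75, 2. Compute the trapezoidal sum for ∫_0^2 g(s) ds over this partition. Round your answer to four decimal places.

Subinterval widths: 0.5, 0.25, 0.25, 0.25, 0.5, 0.25.
g(0) = 0.5, g(0.5) = 4/9, g(0.75) = 8/19, g(1) = 0.4, g(1.25) = 8/21, g(1.75) = 8/23, g(2) = 1/3.
On each subinterval the trapezoid contributes (Δs_i/2)·[g(s_{i-1}) + g(s_i)].
Sum ≈ 0.8119.

0.8119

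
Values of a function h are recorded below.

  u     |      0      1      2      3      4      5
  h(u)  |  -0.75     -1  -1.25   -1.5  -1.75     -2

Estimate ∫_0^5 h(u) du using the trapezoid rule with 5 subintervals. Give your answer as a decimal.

Δu = 1.
T_5 = (1/2)·[(-0.75) + 2·(-1) + 2·(-1.25) + 2·(-1.5) + 2·(-1.75) + (-2)] = -6.875.

-6.875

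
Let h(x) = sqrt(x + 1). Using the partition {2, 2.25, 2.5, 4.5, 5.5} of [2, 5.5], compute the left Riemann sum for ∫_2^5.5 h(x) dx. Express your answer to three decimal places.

6.971

Subinterval widths: 0.25, 0.25, 2, 1.
Left endpoints: 2, 2.25, 2.5, 4.5.
h(2) ≈ 1.732, h(2.25) ≈ 1.803, h(2.5) ≈ 1.871, h(4.5) ≈ 2.345.
Sum = Σ Δx_i · h(x_i).
Sum ≈ 6.971.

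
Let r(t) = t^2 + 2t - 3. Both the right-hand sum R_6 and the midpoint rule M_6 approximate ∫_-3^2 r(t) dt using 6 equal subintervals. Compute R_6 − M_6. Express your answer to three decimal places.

R_6 ≈ -5.67130.
M_6 ≈ -8.62269.
R_6 − M_6 ≈ 2.951.

2.951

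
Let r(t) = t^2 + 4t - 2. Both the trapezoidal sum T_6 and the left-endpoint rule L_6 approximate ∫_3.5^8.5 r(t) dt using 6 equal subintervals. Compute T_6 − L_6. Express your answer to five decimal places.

T_6 ≈ 300.9953704.
L_6 ≈ 267.6620370.
T_6 − L_6 ≈ 33.33333.

33.33333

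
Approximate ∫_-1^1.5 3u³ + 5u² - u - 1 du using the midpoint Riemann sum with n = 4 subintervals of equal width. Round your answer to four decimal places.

Δu = (1.5 − (-1))/4 = 0.625.
Midpoints: -0.6875, -0.0625, 0.5625, 1.1875.
f(-0.6875) = 4407/4096, f(-0.0625) = -3763/4096, f(0.5625) = 2267/4096, f(1.1875) = 40497/4096.
Sum = Δu · [f(-0.6875) + f(-0.0625) + f(0.5625) + f(1.1875)].
Sum ≈ 6.6235.

6.6235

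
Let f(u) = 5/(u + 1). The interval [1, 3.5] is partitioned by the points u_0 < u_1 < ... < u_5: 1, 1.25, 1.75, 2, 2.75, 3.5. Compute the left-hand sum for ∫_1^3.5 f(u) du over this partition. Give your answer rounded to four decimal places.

Subinterval widths: 0.25, 0.5, 0.25, 0.75, 0.75.
Left endpoints: 1, 1.25, 1.75, 2, 2.75.
f(1) = 2.5, f(1.25) = 20/9, f(1.75) = 20/11, f(2) = 5/3, f(2.75) = 4/3.
Sum = Σ Δu_i · f(u_i).
Sum ≈ 4.4407.

4.4407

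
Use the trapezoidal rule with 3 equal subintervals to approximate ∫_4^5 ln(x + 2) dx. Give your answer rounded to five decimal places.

1.87059

Δx = (5 − 4)/3 = 1/3.
f(4) ≈ 1.79176, f(13/3) ≈ 1.84583, f(14/3) ≈ 1.89712, f(5) ≈ 1.94591.
T_3 = (Δx/2)·[f(x_0) + 2f(x_1) + 2f(x_2) + f(x_3)].
Sum ≈ 1.87059.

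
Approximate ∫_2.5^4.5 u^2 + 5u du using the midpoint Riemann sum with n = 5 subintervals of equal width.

60.14

Δu = (4.5 − 2.5)/5 = 0.4.
Midpoints: 2.7, 3.1, 3.5, 3.9, 4.3.
f(2.7) = 20.79, f(3.1) = 25.11, f(3.5) = 29.75, f(3.9) = 34.71, f(4.3) = 39.99.
Sum = Δu · [f(2.7) + f(3.1) + f(3.5) + f(3.9) + f(4.3)].
Sum = 60.14.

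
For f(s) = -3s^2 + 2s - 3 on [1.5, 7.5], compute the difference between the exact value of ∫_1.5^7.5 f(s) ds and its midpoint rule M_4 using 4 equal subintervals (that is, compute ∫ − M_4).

-3.375

Exact integral: ∫_1.5^7.5 f(s) ds = -382.5.
M_4 = -379.125.
Error = -382.5 − (-379.125) = -3.375.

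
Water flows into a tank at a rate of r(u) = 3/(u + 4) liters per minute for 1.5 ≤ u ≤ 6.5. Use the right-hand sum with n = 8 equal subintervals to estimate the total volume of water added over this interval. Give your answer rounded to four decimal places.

Δu = (6.5 − 1.5)/8 = 0.625.
Right endpoints: 2.125, 2.75, 3.375, 4, 4.625, 5.25, 5.875, 6.5.
r(2.125) = 24/49, r(2.75) = 4/9, r(3.375) = 24/59, r(4) = 0.375, r(4.625) = 8/23, r(5.25) = 12/37, r(5.875) = 24/79, r(6.5) = 2/7.
Sum = Δu · [r(2.125) + r(2.75) + r(3.375) + ...].
Sum ≈ 1.8611.

1.8611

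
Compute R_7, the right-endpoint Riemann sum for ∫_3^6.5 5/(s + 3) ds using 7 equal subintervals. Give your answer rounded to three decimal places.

2.223

Δs = (6.5 − 3)/7 = 0.5.
Right endpoints: 3.5, 4, 4.5, 5, 5.5, 6, 6.5.
f(3.5) = 10/13, f(4) = 5/7, f(4.5) = 2/3, f(5) = 0.625, f(5.5) = 10/17, f(6) = 5/9, f(6.5) = 10/19.
Sum = Δs · [f(3.5) + f(4) + f(4.5) + ...].
Sum ≈ 2.223.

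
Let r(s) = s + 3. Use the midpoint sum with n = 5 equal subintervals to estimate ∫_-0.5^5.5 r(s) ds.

33

Δs = (5.5 − (-0.5))/5 = 1.2.
Midpoints: 0.1, 1.3, 2.5, 3.7, 4.9.
r(0.1) = 3.1, r(1.3) = 4.3, r(2.5) = 5.5, r(3.7) = 6.7, r(4.9) = 7.9.
Sum = Δs · [r(0.1) + r(1.3) + r(2.5) + r(3.7) + r(4.9)].
Sum = 33.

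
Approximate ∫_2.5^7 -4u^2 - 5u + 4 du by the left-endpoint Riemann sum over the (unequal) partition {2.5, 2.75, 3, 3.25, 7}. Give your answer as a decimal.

-234.5

Subinterval widths: 0.25, 0.25, 0.25, 3.75.
Left endpoints: 2.5, 2.75, 3, 3.25.
f(2.5) = -33.5, f(2.75) = -40, f(3) = -47, f(3.25) = -54.5.
Sum = Σ Δu_i · f(u_i).
Sum = -234.5.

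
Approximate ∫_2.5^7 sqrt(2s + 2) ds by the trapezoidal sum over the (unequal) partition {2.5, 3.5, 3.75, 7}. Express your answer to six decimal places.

15.091738

Subinterval widths: 1, 0.25, 3.25.
f(2.5) ≈ 2.645751, f(3.5) ≈ 3.000000, f(3.75) ≈ 3.082207, f(7) ≈ 4.000000.
On each subinterval the trapezoid contributes (Δs_i/2)·[f(s_{i-1}) + f(s_i)].
Sum ≈ 15.091738.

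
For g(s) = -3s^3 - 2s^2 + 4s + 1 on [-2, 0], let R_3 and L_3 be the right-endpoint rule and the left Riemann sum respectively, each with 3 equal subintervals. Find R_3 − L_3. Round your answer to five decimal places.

R_3 ≈ -0.9629630.
L_3 ≈ 4.3703704.
R_3 − L_3 ≈ -5.33333.

-5.33333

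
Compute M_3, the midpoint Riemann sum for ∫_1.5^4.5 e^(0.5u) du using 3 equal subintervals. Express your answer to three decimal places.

14.589

Δu = (4.5 − 1.5)/3 = 1.
Midpoints: 2, 3, 4.
f(2) ≈ 2.718, f(3) ≈ 4.482, f(4) ≈ 7.389.
Sum = Δu · [f(2) + f(3) + f(4)].
Sum ≈ 14.589.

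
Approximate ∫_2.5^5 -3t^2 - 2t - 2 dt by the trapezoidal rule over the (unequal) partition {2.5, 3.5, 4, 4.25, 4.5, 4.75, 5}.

-133.71875

Subinterval widths: 1, 0.5, 0.25, 0.25, 0.25, 0.25.
f(2.5) = -25.75, f(3.5) = -45.75, f(4) = -58, f(4.25) = -64.6875, f(4.5) = -71.75, f(4.75) = -79.1875, f(5) = -87.
On each subinterval the trapezoid contributes (Δt_i/2)·[f(t_{i-1}) + f(t_i)].
Sum = -133.71875.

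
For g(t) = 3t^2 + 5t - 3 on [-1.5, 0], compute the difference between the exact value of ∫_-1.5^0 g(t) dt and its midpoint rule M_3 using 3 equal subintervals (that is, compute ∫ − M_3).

Exact integral: ∫_-1.5^0 g(t) dt = -6.75.
M_3 = -6.84375.
Error = -6.75 − (-6.84375) = 0.09375.

0.09375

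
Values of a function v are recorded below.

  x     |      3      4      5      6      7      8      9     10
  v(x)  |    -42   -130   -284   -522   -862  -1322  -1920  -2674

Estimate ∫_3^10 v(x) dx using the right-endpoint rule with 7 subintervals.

Δx = 1.
Sum = 1·[(-130) + (-284) + (-522) + (-862) + (-1322) + (-1920) + (-2674)] = -7714.

-7714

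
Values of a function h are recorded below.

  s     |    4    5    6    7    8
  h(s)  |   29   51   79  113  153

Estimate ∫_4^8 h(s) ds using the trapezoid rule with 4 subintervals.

Δs = 1.
T_4 = (1/2)·[29 + 2·51 + 2·79 + 2·113 + 153] = 334.

334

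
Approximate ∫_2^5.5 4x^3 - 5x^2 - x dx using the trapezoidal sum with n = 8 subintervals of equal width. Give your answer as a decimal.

626.4453125

Δx = (5.5 − 2)/8 = 0.4375.
f(2) = 10, f(2.4375) = 26403/1024, f(2.875) = 50.8515625, f(3.3125) = 89305/1024, f(3.75) = 136.875, f(4.1875) = 206695/1024, f(4.625) = 284.1484375, f(5.0625) = 395037/1024, f(5.5) = 508.75.
T_8 = (Δx/2)·[f(x_0) + 2f(x_1) + ... + 2f(x_{7}) + f(x_8)].
Sum = 626.4453125.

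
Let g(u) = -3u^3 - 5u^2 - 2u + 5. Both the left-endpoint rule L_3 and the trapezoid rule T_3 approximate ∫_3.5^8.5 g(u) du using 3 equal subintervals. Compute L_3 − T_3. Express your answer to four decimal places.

L_3 ≈ -3239.699074.
T_3 ≈ -4926.157407.
L_3 − T_3 ≈ 1686.4583.

1686.4583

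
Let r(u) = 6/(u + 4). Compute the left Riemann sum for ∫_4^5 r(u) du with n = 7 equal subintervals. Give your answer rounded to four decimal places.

Δu = (5 − 4)/7 = 1/7.
Left endpoints: 4, 29/7, 30/7, 31/7, 32/7, 33/7, 34/7.
r(4) = 0.75, r(29/7) = 14/19, r(30/7) = 21/29, r(31/7) = 42/59, r(32/7) = 0.7, r(33/7) = 42/61, r(34/7) = 21/31.
Sum = Δu · [r(4) + r(29/7) + r(30/7) + ...].
Sum ≈ 0.7127.

0.7127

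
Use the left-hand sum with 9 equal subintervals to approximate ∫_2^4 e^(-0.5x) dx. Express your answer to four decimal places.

Δx = (4 − 2)/9 = 2/9.
Left endpoints: 2, 20/9, 22/9, 8/3, 26/9, 28/9, 10/3, 32/9, 34/9.
f(2) ≈ 0.3679, f(20/9) ≈ 0.3292, f(22/9) ≈ 0.2946, f(8/3) ≈ 0.2636, f(26/9) ≈ 0.2359, f(28/9) ≈ 0.2111, f(10/3) ≈ 0.1889, f(32/9) ≈ 0.1690, f(34/9) ≈ 0.1512.
Sum = Δx · [f(2) + f(20/9) + f(22/9) + ...].
Sum ≈ 0.4914.

0.4914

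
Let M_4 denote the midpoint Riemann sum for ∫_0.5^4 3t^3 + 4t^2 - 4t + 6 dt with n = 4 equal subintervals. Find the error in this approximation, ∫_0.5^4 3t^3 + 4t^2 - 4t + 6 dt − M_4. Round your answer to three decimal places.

Exact integral: ∫_0.5^4 f(t) dt ≈ 266.61979.
M_4 ≈ 261.20459.
Error ≈ 266.61979 − 261.20459 ≈ 5.415.

5.415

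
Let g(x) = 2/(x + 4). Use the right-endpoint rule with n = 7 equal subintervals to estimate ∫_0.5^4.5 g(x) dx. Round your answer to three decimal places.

Δx = (4.5 − 0.5)/7 = 4/7.
Right endpoints: 15/14, 23/14, 31/14, 39/14, 47/14, 55/14, 4.5.
g(15/14) = 28/71, g(23/14) = 28/79, g(31/14) = 28/87, g(39/14) = 28/95, g(47/14) = 28/103, g(55/14) = 28/111, g(4.5) = 4/17.
Sum = Δx · [g(15/14) + g(23/14) + g(31/14) + ...].
Sum ≈ 1.214.

1.214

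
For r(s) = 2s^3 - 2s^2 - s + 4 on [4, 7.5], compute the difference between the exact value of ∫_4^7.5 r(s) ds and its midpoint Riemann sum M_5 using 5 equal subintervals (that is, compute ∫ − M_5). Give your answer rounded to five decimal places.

Exact integral: ∫_4^7.5 r(s) ds ≈ 1209.3229167.
M_5 = 1204.678125.
Error ≈ 1209.3229167 − 1204.678125 ≈ 4.64479.

4.64479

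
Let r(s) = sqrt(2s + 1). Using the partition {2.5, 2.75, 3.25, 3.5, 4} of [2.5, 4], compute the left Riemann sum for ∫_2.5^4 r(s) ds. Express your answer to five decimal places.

Subinterval widths: 0.25, 0.5, 0.25, 0.5.
Left endpoints: 2.5, 2.75, 3.25, 3.5.
r(2.5) ≈ 2.44949, r(2.75) ≈ 2.54951, r(3.25) ≈ 2.73861, r(3.5) ≈ 2.82843.
Sum = Σ Δs_i · r(s_i).
Sum ≈ 3.98599.

3.98599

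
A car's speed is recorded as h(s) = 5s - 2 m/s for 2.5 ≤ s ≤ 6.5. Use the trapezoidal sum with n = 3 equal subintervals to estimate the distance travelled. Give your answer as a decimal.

82

Δs = (6.5 − 2.5)/3 = 4/3.
h(2.5) = 10.5, h(23/6) = 103/6, h(31/6) = 143/6, h(6.5) = 30.5.
T_3 = (Δs/2)·[h(s_0) + 2h(s_1) + 2h(s_2) + h(s_3)].
Sum = 82.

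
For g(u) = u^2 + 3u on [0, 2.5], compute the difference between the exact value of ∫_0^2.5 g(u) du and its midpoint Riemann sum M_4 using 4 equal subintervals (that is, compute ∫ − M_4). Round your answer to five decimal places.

0.08138

Exact integral: ∫_0^2.5 g(u) du ≈ 14.5833333.
M_4 ≈ 14.5019531.
Error ≈ 14.5833333 − 14.5019531 ≈ 0.08138.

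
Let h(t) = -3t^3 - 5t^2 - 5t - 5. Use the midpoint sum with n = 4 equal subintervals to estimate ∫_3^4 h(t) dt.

Δt = (4 − 3)/4 = 0.25.
Midpoints: 3.125, 3.375, 3.625, 3.875.
h(3.125) = -82435/512, h(3.375) = -99409/512, h(3.625) = -118647/512, h(3.875) = -140293/512.
Sum = Δt · [h(3.125) + h(3.375) + h(3.625) + h(3.875)].
Sum = -215.2265625.

-215.2265625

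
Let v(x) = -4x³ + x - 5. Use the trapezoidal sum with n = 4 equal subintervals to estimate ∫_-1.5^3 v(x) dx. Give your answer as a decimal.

Δx = (3 − (-1.5))/4 = 1.125.
v(-1.5) = 7, v(-0.375) = -5.1640625, v(0.75) = -5.9375, v(1.875) = -29.4921875, v(3) = -110.
T_4 = (Δx/2)·[v(x_0) + 2v(x_1) + 2v(x_2) + 2v(x_3) + v(x_4)].
Sum = -103.60546875.

-103.60546875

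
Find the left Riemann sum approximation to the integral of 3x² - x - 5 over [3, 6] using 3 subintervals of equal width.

123

Δx = (6 − 3)/3 = 1.
Left endpoints: 3, 4, 5.
f(3) = 19, f(4) = 39, f(5) = 65.
Sum = Δx · [f(3) + f(4) + f(5)].
Sum = 123.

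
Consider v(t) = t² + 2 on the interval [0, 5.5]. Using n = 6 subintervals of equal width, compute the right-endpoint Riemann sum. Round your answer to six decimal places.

81.093171

Δt = (5.5 − 0)/6 = 11/12.
Right endpoints: 11/12, 11/6, 2.75, 11/3, 55/12, 5.5.
v(11/12) = 409/144, v(11/6) = 193/36, v(2.75) = 9.5625, v(11/3) = 139/9, v(55/12) = 3313/144, v(5.5) = 32.25.
Sum = Δt · [v(11/12) + v(11/6) + v(2.75) + ...].
Sum ≈ 81.093171.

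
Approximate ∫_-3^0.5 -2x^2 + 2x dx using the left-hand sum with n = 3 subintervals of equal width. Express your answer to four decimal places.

Δx = (0.5 − (-3))/3 = 7/6.
Left endpoints: -3, -11/6, -2/3.
f(-3) = -24, f(-11/6) = -187/18, f(-2/3) = -20/9.
Sum = Δx · [f(-3) + f(-11/6) + f(-2/3)].
Sum ≈ -42.7130.

-42.7130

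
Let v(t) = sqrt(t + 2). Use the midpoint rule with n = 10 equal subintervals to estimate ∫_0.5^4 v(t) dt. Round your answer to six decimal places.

7.163299

Δt = (4 − 0.5)/10 = 0.35.
Midpoints: 0.675, 1.025, 1.375, 1.725, 2.075, 2.425, 2.775, 3.125, 3.475, 3.825.
v(0.675) ≈ 1.635543, v(1.025) ≈ 1.739253, v(1.375) ≈ 1.837117, v(1.725) ≈ 1.930026, v(2.075) ≈ 2.018663, v(2.425) ≈ 2.103568, v(2.775) ≈ 2.185177, v(3.125) ≈ 2.263846, v(3.475) ≈ 2.339872, v(3.825) ≈ 2.413504.
Sum = Δt · [v(0.675) + v(1.025) + v(1.375) + ...].
Sum ≈ 7.163299.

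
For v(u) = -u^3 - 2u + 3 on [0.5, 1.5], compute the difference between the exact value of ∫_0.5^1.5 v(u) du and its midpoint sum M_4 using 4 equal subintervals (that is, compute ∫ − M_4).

Exact integral: ∫_0.5^1.5 v(u) du = -0.25.
M_4 = -0.234375.
Error = -0.25 − (-0.234375) = -0.015625.

-0.015625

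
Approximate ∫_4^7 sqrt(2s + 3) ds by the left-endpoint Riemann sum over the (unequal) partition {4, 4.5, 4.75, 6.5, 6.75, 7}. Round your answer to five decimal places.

Subinterval widths: 0.5, 0.25, 1.75, 0.25, 0.25.
Left endpoints: 4, 4.5, 4.75, 6.5, 6.75.
f(4) ≈ 3.31662, f(4.5) ≈ 3.46410, f(4.75) ≈ 3.53553, f(6.5) ≈ 4.00000, f(6.75) ≈ 4.06202.
Sum = Σ Δs_i · f(s_i).
Sum ≈ 10.72703.

10.72703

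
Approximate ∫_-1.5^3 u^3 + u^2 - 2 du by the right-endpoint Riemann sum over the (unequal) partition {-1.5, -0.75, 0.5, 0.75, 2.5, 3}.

Subinterval widths: 0.75, 1.25, 0.25, 1.75, 0.5.
Right endpoints: -0.75, 0.5, 0.75, 2.5, 3.
f(-0.75) = -1.859375, f(0.5) = -1.625, f(0.75) = -1.015625, f(2.5) = 19.875, f(3) = 34.
Sum = Σ Δu_i · f(u_i).
Sum = 48.1015625.

48.1015625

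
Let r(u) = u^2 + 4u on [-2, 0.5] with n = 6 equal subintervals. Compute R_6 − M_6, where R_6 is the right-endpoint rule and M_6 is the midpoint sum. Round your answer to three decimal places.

R_6 ≈ -3.41725.
M_6 ≈ -4.82784.
R_6 − M_6 ≈ 1.411.

1.411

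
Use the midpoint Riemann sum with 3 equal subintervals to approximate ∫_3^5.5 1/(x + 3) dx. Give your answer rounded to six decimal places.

Δx = (5.5 − 3)/3 = 5/6.
Midpoints: 41/12, 4.25, 61/12.
f(41/12) = 12/77, f(4.25) = 4/29, f(61/12) = 12/97.
Sum = Δx · [f(41/12) + f(4.25) + f(61/12)].
Sum ≈ 0.347905.

0.347905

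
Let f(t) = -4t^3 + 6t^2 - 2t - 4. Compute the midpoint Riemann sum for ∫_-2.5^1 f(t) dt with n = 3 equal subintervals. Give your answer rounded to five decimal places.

56.60764

Δt = (1 − (-2.5))/3 = 7/6.
Midpoints: -23/12, -0.75, 5/12.
f(-23/12) = 21617/432, f(-0.75) = 2.5625, f(5/12) = -1763/432.
Sum = Δt · [f(-23/12) + f(-0.75) + f(5/12)].
Sum ≈ 56.60764.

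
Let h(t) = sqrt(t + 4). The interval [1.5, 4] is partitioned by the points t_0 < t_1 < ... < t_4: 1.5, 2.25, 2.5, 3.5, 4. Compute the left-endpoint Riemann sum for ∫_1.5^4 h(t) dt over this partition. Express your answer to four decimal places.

Subinterval widths: 0.75, 0.25, 1, 0.5.
Left endpoints: 1.5, 2.25, 2.5, 3.5.
h(1.5) ≈ 2.3452, h(2.25) ≈ 2.5000, h(2.5) ≈ 2.5495, h(3.5) ≈ 2.7386.
Sum = Σ Δt_i · h(t_i).
Sum ≈ 6.3027.

6.3027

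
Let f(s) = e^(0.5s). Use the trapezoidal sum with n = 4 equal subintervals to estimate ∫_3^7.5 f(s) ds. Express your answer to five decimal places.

Δs = (7.5 − 3)/4 = 1.125.
f(3) ≈ 4.48169, f(4.125) ≈ 7.86561, f(5.25) ≈ 13.80457, f(6.375) ≈ 24.22778, f(7.5) ≈ 42.52108.
T_4 = (Δs/2)·[f(s_0) + 2f(s_1) + 2f(s_2) + 2f(s_3) + f(s_4)].
Sum ≈ 78.07427.

78.07427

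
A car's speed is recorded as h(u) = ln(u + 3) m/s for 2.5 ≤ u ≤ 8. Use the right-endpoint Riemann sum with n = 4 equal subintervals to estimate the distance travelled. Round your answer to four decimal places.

Δu = (8 − 2.5)/4 = 1.375.
Right endpoints: 3.875, 5.25, 6.625, 8.
h(3.875) ≈ 1.9279, h(5.25) ≈ 2.1102, h(6.625) ≈ 2.2644, h(8) ≈ 2.3979.
Sum = Δu · [h(3.875) + h(5.25) + h(6.625) + h(8)].
Sum ≈ 11.9630.

11.9630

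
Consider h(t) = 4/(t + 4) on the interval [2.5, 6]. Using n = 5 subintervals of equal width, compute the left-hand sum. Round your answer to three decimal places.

Δt = (6 − 2.5)/5 = 0.7.
Left endpoints: 2.5, 3.2, 3.9, 4.6, 5.3.
h(2.5) = 8/13, h(3.2) = 5/9, h(3.9) = 40/79, h(4.6) = 20/43, h(5.3) = 40/93.
Sum = Δt · [h(2.5) + h(3.2) + h(3.9) + h(4.6) + h(5.3)].
Sum ≈ 1.801.

1.801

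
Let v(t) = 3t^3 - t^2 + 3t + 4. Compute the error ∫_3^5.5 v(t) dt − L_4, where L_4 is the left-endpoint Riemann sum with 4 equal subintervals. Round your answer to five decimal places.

Exact integral: ∫_3^5.5 v(t) dt ≈ 620.9635417.
L_4 ≈ 500.6591797.
Error ≈ 620.9635417 − 500.6591797 ≈ 120.30436.

120.30436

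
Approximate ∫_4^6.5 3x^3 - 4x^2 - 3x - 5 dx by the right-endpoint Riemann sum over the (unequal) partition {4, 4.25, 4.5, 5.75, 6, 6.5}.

1033.765625

Subinterval widths: 0.25, 0.25, 1.25, 0.25, 0.5.
Right endpoints: 4.25, 4.5, 5.75, 6, 6.5.
f(4.25) = 140.296875, f(4.5) = 173.875, f(5.75) = 415.828125, f(6) = 481, f(6.5) = 630.375.
Sum = Σ Δx_i · f(x_i).
Sum = 1033.765625.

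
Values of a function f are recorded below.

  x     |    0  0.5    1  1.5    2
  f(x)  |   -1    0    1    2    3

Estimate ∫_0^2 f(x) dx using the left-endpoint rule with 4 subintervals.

Δx = 0.5.
Sum = 0.5·[(-1) + 0 + 1 + 2] = 1.

1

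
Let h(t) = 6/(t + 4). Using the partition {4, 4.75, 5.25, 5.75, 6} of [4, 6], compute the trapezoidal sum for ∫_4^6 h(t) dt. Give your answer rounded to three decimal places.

Subinterval widths: 0.75, 0.5, 0.5, 0.25.
h(4) = 0.75, h(4.75) = 24/35, h(5.25) = 24/37, h(5.75) = 8/13, h(6) = 0.6.
On each subinterval the trapezoid contributes (Δt_i/2)·[h(t_{i-1}) + h(t_i)].
Sum ≈ 1.340.

1.340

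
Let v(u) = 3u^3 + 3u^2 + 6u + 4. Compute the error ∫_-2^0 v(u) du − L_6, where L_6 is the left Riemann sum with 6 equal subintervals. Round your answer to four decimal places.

4.2222

Exact integral: ∫_-2^0 v(u) du = -8.
L_6 ≈ -12.222222.
Error ≈ -8 − (-12.222222) ≈ 4.2222.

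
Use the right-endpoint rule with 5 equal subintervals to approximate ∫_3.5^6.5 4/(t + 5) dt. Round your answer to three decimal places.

Δt = (6.5 − 3.5)/5 = 0.6.
Right endpoints: 4.1, 4.7, 5.3, 5.9, 6.5.
f(4.1) = 40/91, f(4.7) = 40/97, f(5.3) = 40/103, f(5.9) = 40/109, f(6.5) = 8/23.
Sum = Δt · [f(4.1) + f(4.7) + f(5.3) + f(5.9) + f(6.5)].
Sum ≈ 1.173.

1.173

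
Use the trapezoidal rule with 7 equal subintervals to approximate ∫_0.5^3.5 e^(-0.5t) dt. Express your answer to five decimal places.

Δt = (3.5 − 0.5)/7 = 3/7.
f(0.5) ≈ 0.77880, f(13/14) ≈ 0.62858, f(19/14) ≈ 0.50734, f(25/14) ≈ 0.40948, f(31/14) ≈ 0.33050, f(37/14) ≈ 0.26675, f(43/14) ≈ 0.21530, f(3.5) ≈ 0.17377.
T_7 = (Δt/2)·[f(t_0) + 2f(t_1) + ... + 2f(t_{6}) + f(t_7)].
Sum ≈ 1.21468.

1.21468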